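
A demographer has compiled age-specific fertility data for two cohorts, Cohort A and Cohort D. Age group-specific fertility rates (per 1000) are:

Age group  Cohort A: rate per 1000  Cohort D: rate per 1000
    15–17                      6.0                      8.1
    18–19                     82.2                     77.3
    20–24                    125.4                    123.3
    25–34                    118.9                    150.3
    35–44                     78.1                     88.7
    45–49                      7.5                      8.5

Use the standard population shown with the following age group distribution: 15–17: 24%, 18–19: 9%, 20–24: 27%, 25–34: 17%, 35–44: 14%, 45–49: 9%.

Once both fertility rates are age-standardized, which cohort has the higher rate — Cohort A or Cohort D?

Standard weights: 0.24, 0.09, 0.27, 0.17, 0.14, 0.09.
Cohort A: 0.2400×6.0 + 0.0900×82.2 + 0.2700×125.4 + 0.1700×118.9 + 0.1400×78.1 + 0.0900×7.5 = 74.5180 per 1000.
Cohort D: 0.2400×8.1 + 0.0900×77.3 + 0.2700×123.3 + 0.1700×150.3 + 0.1400×88.7 + 0.0900×8.5 = 80.9260 per 1000.

Cohort D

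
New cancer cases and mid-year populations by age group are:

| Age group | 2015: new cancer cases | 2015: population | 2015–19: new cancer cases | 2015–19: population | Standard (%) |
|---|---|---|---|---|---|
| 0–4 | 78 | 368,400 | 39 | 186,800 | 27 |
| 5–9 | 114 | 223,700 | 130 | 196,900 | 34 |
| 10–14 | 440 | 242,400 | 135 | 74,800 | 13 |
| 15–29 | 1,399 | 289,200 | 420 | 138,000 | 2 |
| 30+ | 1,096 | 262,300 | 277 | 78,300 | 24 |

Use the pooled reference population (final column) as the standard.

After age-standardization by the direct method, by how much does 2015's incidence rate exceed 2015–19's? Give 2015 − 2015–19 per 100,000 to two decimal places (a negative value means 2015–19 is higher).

14.06

Age-specific rates per 100,000 for 2015: 21.17, 50.96, 181.52, 483.75, 417.84.
For 2015–19: 20.88, 66.02, 180.48, 304.35, 353.77.
Standard weights: 0.27, 0.34, 0.13, 0.02, 0.24.
2015: 0.2700×21.17 + 0.3400×50.96 + 0.1300×181.52 + 0.0200×483.75 + 0.2400×417.84 = 156.5978 per 100,000.
2015–19: 0.2700×20.88 + 0.3400×66.02 + 0.1300×180.48 + 0.0200×304.35 + 0.2400×353.77 = 142.5387 per 100,000.
Difference = 156.5978 − 142.5387 = 14.0591.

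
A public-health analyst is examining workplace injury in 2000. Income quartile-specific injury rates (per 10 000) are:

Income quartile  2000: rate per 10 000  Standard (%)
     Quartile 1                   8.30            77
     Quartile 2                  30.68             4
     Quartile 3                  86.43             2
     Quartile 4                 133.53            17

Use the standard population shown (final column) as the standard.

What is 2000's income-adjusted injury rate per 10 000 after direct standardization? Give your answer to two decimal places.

32.05

Standard weights: 0.77, 0.04, 0.02, 0.17.
Standardized rate: 0.7700×8.30 + 0.0400×30.68 + 0.0200×86.43 + 0.1700×133.53 = 32.0469 per 10 000.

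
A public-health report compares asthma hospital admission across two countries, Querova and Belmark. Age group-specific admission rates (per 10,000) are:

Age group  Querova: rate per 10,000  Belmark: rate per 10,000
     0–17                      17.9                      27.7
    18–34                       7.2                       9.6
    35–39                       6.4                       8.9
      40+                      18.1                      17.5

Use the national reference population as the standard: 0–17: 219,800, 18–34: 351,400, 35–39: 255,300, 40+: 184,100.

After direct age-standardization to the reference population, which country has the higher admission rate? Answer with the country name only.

Standard total = 1,010,600; weights = 0.2175, 0.3477, 0.2526, 0.1822.
Querova: 0.2175×17.9 + 0.3477×7.2 + 0.2526×6.4 + 0.1822×18.1 = 11.3107 per 10,000.
Belmark: 0.2175×27.7 + 0.3477×9.6 + 0.2526×8.9 + 0.1822×17.5 = 14.7990 per 10,000.

Belmark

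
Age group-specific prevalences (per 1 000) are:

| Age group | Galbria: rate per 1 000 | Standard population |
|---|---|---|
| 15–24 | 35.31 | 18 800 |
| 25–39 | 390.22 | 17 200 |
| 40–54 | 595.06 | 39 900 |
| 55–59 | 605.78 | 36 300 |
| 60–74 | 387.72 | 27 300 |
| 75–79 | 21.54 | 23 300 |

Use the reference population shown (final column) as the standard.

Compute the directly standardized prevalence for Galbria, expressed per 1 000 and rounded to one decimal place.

394.3

Standard total = 162 800; weights = 0.1155, 0.1057, 0.2451, 0.2230, 0.1677, 0.1431.
Standardized rate: 0.1155×35.31 + 0.1057×390.22 + 0.2451×595.06 + 0.2230×605.78 + 0.1677×387.72 + 0.1431×21.54 = 394.3179 per 1 000.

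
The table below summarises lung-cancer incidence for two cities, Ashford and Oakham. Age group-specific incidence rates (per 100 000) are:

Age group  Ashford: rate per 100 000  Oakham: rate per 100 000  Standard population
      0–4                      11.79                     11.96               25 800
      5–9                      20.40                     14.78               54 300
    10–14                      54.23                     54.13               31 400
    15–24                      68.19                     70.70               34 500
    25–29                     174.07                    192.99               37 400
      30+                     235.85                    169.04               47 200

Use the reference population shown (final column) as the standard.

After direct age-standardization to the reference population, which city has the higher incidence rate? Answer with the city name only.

Ashford

Standard total = 230 600; weights = 0.1119, 0.2355, 0.1362, 0.1496, 0.1622, 0.2047.
Ashford: 0.1119×11.79 + 0.2355×20.40 + 0.1362×54.23 + 0.1496×68.19 + 0.1622×174.07 + 0.2047×235.85 = 100.2152 per 100 000.
Oakham: 0.1119×11.96 + 0.2355×14.78 + 0.1362×54.13 + 0.1496×70.70 + 0.1622×192.99 + 0.2047×169.04 = 88.6664 per 100 000.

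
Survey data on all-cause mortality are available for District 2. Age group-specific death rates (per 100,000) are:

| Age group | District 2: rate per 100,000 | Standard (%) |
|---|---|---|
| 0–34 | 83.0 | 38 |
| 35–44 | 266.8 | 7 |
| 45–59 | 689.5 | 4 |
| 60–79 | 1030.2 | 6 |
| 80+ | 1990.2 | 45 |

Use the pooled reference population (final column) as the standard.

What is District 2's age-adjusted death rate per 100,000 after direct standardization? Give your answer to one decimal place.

1035.2

Standard weights: 0.38, 0.07, 0.04, 0.06, 0.45.
Standardized rate: 0.3800×83.0 + 0.0700×266.8 + 0.0400×689.5 + 0.0600×1030.2 + 0.4500×1990.2 = 1035.1980 per 100,000.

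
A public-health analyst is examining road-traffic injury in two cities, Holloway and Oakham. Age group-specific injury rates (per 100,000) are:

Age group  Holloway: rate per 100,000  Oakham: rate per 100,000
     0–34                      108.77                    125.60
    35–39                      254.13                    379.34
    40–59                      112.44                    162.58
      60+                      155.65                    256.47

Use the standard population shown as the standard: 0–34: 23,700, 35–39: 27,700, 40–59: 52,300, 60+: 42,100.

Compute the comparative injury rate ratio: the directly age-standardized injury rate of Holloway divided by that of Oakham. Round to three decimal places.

Standard total = 145,800; weights = 0.1626, 0.1900, 0.3587, 0.2888.
Holloway: 0.1626×108.77 + 0.1900×254.13 + 0.3587×112.44 + 0.2888×155.65 = 151.2396 per 100,000.
Oakham: 0.1626×125.60 + 0.1900×379.34 + 0.3587×162.58 + 0.2888×256.47 = 224.8612 per 100,000.
Ratio = 151.2396 ÷ 224.8612 = 0.67259.

0.673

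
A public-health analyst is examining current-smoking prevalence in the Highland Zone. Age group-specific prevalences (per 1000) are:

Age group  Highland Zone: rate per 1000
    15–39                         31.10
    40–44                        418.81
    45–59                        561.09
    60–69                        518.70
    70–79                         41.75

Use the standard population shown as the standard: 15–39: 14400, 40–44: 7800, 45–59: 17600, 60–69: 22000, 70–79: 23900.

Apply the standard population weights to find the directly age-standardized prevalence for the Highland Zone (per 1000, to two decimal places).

303.37

Standard total = 85700; weights = 0.1680, 0.0910, 0.2054, 0.2567, 0.2789.
Standardized rate: 0.1680×31.10 + 0.0910×418.81 + 0.2054×561.09 + 0.2567×518.70 + 0.2789×41.75 = 303.3718 per 1000.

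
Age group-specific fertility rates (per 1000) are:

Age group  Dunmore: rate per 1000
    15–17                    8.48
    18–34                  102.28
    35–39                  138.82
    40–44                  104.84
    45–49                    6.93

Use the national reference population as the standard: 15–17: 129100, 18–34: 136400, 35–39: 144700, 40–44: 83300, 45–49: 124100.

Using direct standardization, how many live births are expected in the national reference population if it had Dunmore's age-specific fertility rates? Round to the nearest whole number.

44726

Expected live births = Σ (standard pop × age-specific rate ÷ 1000)
= 129100×8.48/1000 + 136400×102.28/1000 + 144700×138.82/1000 + 83300×104.84/1000 + 124100×6.93/1000
= 1094.77 + 13950.99 + 20087.25 + 8733.17 + 860.01 = 44726.20.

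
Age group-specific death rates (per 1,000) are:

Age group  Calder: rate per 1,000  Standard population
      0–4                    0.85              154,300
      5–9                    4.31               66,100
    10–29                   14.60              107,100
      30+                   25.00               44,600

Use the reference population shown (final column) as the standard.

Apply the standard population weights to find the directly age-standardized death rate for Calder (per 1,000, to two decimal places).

8.32

Standard total = 372,100; weights = 0.4147, 0.1776, 0.2878, 0.1199.
Standardized rate: 0.4147×0.85 + 0.1776×4.31 + 0.2878×14.60 + 0.1199×25.00 = 8.3169 per 1,000.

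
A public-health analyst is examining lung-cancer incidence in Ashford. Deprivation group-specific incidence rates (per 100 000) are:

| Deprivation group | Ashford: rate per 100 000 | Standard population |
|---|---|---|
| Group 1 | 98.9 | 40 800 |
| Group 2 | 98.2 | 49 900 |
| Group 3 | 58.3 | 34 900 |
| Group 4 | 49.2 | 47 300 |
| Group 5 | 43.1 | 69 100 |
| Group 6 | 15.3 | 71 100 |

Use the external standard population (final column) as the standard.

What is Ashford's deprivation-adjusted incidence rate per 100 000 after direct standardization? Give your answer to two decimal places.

55.46

Standard total = 313 100; weights = 0.1303, 0.1594, 0.1115, 0.1511, 0.2207, 0.2271.
Standardized rate: 0.1303×98.9 + 0.1594×98.2 + 0.1115×58.3 + 0.1511×49.2 + 0.2207×43.1 + 0.2271×15.3 = 55.4557 per 100 000.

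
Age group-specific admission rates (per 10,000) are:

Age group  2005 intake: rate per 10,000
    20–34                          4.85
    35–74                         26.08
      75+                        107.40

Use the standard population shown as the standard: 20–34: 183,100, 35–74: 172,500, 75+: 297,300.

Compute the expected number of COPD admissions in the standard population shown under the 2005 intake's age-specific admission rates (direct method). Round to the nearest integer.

Expected COPD admissions = Σ (standard pop × age-specific rate ÷ 10,000)
= 183,100×4.85/10,000 + 172,500×26.08/10,000 + 297,300×107.40/10,000
= 88.80 + 449.88 + 3193.00 = 3731.69.

3732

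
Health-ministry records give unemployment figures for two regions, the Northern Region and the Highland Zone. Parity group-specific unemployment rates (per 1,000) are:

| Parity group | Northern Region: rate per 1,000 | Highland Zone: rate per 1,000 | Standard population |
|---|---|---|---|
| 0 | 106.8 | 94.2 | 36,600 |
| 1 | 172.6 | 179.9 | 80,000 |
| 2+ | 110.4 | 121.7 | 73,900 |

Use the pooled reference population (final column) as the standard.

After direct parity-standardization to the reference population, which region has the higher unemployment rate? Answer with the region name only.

Standard total = 190,500; weights = 0.1921, 0.4199, 0.3879.
The Northern Region: 0.1921×106.8 + 0.4199×172.6 + 0.3879×110.4 = 135.8291 per 1,000.
The Highland Zone: 0.1921×94.2 + 0.4199×179.9 + 0.3879×121.7 = 140.8575 per 1,000.

Highland Zone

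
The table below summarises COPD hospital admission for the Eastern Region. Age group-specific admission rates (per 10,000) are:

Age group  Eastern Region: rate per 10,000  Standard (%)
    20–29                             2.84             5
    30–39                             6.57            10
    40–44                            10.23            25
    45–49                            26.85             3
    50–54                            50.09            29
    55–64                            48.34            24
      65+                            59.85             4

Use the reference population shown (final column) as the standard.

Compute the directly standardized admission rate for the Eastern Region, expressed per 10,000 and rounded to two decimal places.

Standard weights: 0.05, 0.10, 0.25, 0.03, 0.29, 0.24, 0.04.
Standardized rate: 0.0500×2.84 + 0.1000×6.57 + 0.2500×10.23 + 0.0300×26.85 + 0.2900×50.09 + 0.2400×48.34 + 0.0400×59.85 = 32.6837 per 10,000.

32.68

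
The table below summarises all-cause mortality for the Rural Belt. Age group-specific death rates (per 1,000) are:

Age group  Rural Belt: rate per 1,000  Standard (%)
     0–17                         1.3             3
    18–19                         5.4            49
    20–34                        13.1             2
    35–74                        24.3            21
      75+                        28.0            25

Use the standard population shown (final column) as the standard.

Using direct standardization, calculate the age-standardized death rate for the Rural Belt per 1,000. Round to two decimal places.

Standard weights: 0.03, 0.49, 0.02, 0.21, 0.25.
Standardized rate: 0.0300×1.3 + 0.4900×5.4 + 0.0200×13.1 + 0.2100×24.3 + 0.2500×28.0 = 15.0500 per 1,000.

15.05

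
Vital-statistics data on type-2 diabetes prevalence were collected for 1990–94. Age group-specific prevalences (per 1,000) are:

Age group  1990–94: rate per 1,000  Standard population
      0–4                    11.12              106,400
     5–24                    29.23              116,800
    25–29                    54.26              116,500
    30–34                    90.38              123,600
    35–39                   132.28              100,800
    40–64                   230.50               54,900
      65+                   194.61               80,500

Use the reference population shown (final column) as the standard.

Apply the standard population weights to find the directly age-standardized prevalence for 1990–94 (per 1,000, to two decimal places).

91.13

Standard total = 699,500; weights = 0.1521, 0.1670, 0.1665, 0.1767, 0.1441, 0.0785, 0.1151.
Standardized rate: 0.1521×11.12 + 0.1670×29.23 + 0.1665×54.26 + 0.1767×90.38 + 0.1441×132.28 + 0.0785×230.50 + 0.1151×194.61 = 91.1278 per 1,000.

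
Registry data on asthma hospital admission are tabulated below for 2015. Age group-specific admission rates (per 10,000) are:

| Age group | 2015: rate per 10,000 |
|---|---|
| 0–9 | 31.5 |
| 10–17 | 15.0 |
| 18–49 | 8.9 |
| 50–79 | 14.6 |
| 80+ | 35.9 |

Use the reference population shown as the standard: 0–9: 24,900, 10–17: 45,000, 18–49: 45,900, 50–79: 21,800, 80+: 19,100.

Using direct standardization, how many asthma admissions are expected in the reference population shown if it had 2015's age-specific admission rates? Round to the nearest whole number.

287

Expected asthma admissions = Σ (standard pop × age-specific rate ÷ 10,000)
= 24,900×31.5/10,000 + 45,000×15.0/10,000 + 45,900×8.9/10,000 + 21,800×14.6/10,000 + 19,100×35.9/10,000
= 78.44 + 67.50 + 40.85 + 31.83 + 68.57 = 287.18.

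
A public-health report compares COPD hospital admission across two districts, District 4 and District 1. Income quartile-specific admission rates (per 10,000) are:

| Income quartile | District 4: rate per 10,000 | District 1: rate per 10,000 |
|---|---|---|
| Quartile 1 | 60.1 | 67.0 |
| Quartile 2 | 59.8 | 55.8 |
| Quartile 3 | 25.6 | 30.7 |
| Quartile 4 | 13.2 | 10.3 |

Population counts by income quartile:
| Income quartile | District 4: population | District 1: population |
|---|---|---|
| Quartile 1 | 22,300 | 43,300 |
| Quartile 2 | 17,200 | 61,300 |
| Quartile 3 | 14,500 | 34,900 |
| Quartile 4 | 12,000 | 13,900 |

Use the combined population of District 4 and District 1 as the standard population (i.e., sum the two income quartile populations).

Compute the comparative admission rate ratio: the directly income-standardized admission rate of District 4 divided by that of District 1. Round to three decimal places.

0.970

Combined standard total = 219,400; weights = 0.2990, 0.3578, 0.2252, 0.1180.
District 4: 0.2990×60.1 + 0.3578×59.8 + 0.2252×25.6 + 0.1180×13.2 = 46.6881 per 10,000.
District 1: 0.2990×67.0 + 0.3578×55.8 + 0.2252×30.7 + 0.1180×10.3 = 48.1260 per 10,000.
Ratio = 46.6881 ÷ 48.1260 = 0.97012.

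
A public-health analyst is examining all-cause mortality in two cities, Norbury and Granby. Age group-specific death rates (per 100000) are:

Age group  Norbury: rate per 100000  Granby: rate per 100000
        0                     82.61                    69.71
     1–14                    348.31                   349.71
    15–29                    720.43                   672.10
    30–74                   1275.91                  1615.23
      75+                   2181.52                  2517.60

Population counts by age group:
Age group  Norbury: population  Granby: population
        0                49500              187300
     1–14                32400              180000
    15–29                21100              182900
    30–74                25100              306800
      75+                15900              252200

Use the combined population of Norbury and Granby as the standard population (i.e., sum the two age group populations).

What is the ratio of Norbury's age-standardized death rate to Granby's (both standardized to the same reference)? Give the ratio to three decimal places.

Combined standard total = 1253200; weights = 0.1890, 0.1695, 0.1628, 0.2648, 0.2139.
Norbury: 0.1890×82.61 + 0.1695×348.31 + 0.1628×720.43 + 0.2648×1275.91 + 0.2139×2181.52 = 996.5296 per 100000.
Granby: 0.1890×69.71 + 0.1695×349.71 + 0.1628×672.10 + 0.2648×1615.23 + 0.2139×2517.60 = 1148.2266 per 100000.
Ratio = 996.5296 ÷ 1148.2266 = 0.86789.

0.868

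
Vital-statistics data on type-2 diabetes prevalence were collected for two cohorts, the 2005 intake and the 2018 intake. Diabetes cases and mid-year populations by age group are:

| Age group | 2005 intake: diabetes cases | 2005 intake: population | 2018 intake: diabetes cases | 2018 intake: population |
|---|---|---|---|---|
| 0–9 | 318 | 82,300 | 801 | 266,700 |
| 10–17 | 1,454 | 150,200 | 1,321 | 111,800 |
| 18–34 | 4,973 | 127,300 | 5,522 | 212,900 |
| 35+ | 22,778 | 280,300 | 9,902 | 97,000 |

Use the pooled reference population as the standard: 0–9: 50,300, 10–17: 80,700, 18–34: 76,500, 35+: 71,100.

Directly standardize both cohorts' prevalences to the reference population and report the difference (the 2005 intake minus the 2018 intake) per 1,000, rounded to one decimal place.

-2.2

Age-specific rates per 1,000 for the 2005 intake: 3.864, 9.680, 39.065, 81.263.
For the 2018 intake: 3.003, 11.816, 25.937, 102.082.
Standard total = 278,600; weights = 0.1805, 0.2897, 0.2746, 0.2552.
The 2005 intake: 0.1805×3.864 + 0.2897×9.680 + 0.2746×39.065 + 0.2552×81.263 = 34.9671 per 1,000.
The 2018 intake: 0.1805×3.003 + 0.2897×11.816 + 0.2746×25.937 + 0.2552×102.082 = 37.1387 per 1,000.
Difference = 34.9671 − 37.1387 = -2.1716.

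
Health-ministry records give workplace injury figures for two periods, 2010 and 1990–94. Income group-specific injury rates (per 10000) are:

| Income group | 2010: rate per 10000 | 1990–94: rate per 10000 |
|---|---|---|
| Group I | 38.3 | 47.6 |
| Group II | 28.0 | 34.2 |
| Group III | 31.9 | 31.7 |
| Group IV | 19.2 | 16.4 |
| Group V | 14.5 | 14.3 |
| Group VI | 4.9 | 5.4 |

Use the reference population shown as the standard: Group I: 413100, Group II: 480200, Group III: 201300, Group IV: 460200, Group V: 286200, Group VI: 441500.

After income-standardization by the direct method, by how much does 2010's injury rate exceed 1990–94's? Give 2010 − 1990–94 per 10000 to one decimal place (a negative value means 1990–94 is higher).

-2.5

Standard total = 2282500; weights = 0.1810, 0.2104, 0.0882, 0.2016, 0.1254, 0.1934.
2010: 0.1810×38.3 + 0.2104×28.0 + 0.0882×31.9 + 0.2016×19.2 + 0.1254×14.5 + 0.1934×4.9 = 22.2729 per 10000.
1990–94: 0.1810×47.6 + 0.2104×34.2 + 0.0882×31.7 + 0.2016×16.4 + 0.1254×14.3 + 0.1934×5.4 = 24.7499 per 10000.
Difference = 22.2729 − 24.7499 = -2.4770.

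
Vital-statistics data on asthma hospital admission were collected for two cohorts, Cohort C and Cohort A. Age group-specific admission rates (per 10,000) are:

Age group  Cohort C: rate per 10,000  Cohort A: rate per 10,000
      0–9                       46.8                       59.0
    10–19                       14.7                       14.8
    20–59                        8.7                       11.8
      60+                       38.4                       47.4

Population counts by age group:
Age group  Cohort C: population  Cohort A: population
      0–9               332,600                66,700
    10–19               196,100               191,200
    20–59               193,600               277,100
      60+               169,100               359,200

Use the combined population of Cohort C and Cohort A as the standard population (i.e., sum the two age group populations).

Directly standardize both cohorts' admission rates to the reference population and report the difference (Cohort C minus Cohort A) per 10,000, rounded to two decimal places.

Combined standard total = 1,785,600; weights = 0.2236, 0.2169, 0.2636, 0.2959.
Cohort C: 0.2236×46.8 + 0.2169×14.7 + 0.2636×8.7 + 0.2959×38.4 = 27.3087 per 10,000.
Cohort A: 0.2236×59.0 + 0.2169×14.8 + 0.2636×11.8 + 0.2959×47.4 = 33.5385 per 10,000.
Difference = 27.3087 − 33.5385 = -6.2299.

-6.23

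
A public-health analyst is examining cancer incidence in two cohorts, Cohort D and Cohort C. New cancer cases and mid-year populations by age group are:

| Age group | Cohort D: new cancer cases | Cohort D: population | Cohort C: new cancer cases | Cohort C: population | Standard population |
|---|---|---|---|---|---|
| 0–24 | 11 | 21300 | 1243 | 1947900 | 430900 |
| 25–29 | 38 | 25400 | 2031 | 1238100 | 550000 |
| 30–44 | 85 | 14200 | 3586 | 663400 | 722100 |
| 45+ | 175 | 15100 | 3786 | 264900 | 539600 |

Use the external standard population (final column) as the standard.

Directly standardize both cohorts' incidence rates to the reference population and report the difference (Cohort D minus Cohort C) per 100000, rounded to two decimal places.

Age-specific rates per 100000 for Cohort D: 51.64, 149.61, 598.59, 1158.94.
For Cohort C: 63.81, 164.04, 540.55, 1429.22.
Standard total = 2242600; weights = 0.1921, 0.2453, 0.3220, 0.2406.
Cohort D: 0.1921×51.64 + 0.2453×149.61 + 0.3220×598.59 + 0.2406×1158.94 = 518.2127 per 100000.
Cohort C: 0.1921×63.81 + 0.2453×164.04 + 0.3220×540.55 + 0.2406×1429.22 = 570.4344 per 100000.
Difference = 518.2127 − 570.4344 = -52.2217.

-52.22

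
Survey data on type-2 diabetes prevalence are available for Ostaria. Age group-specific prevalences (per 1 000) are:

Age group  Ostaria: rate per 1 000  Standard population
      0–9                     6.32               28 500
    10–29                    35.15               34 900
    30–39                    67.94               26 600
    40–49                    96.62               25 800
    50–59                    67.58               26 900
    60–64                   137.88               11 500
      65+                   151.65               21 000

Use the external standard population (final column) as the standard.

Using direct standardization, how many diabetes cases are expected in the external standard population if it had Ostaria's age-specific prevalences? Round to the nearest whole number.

Expected diabetes cases = Σ (standard pop × age-specific rate ÷ 1 000)
= 28 500×6.32/1 000 + 34 900×35.15/1 000 + 26 600×67.94/1 000 + 25 800×96.62/1 000 + 26 900×67.58/1 000 + 11 500×137.88/1 000 + 21 000×151.65/1 000
= 180.12 + 1226.73 + 1807.20 + 2492.80 + 1817.90 + 1585.62 + 3184.65 = 12295.03.

12295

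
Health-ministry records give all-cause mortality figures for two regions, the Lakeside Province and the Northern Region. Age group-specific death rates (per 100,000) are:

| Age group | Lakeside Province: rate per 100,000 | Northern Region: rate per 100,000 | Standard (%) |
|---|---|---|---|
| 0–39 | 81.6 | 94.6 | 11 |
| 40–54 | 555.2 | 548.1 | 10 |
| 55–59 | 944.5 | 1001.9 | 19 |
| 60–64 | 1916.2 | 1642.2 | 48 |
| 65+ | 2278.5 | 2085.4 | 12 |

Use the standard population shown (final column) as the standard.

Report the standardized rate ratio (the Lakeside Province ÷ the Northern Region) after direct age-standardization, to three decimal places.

Standard weights: 0.11, 0.10, 0.19, 0.48, 0.12.
The Lakeside Province: 0.1100×81.6 + 0.1000×555.2 + 0.1900×944.5 + 0.4800×1916.2 + 0.1200×2278.5 = 1437.1470 per 100,000.
The Northern Region: 0.1100×94.6 + 0.1000×548.1 + 0.1900×1001.9 + 0.4800×1642.2 + 0.1200×2085.4 = 1294.0810 per 100,000.
Ratio = 1437.1470 ÷ 1294.0810 = 1.11055.

1.111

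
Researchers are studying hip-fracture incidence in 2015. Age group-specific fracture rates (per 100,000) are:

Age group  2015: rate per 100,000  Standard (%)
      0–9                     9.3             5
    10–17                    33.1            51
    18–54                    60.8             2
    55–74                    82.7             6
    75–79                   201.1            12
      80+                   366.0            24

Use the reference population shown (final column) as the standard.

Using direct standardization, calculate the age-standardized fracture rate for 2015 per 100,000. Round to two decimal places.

135.50

Standard weights: 0.05, 0.51, 0.02, 0.06, 0.12, 0.24.
Standardized rate: 0.0500×9.3 + 0.5100×33.1 + 0.0200×60.8 + 0.0600×82.7 + 0.1200×201.1 + 0.2400×366.0 = 135.4960 per 100,000.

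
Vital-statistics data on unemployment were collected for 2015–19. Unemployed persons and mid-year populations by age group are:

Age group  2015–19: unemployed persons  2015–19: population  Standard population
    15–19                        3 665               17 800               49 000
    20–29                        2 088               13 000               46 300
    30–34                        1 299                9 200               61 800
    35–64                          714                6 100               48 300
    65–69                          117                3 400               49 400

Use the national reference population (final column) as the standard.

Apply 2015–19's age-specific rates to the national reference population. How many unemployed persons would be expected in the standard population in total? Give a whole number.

Age-specific rates per 1 000 for 2015–19: 205.899, 160.615, 141.196, 117.049, 34.412.
Expected unemployed persons = Σ (standard pop × age-specific rate ÷ 1 000)
= 49 000×205.899/1 000 + 46 300×160.615/1 000 + 61 800×141.196/1 000 + 48 300×117.049/1 000 + 49 400×34.412/1 000
= 10089.04 + 7436.49 + 8725.89 + 5653.48 + 1699.94 = 33604.85.

33605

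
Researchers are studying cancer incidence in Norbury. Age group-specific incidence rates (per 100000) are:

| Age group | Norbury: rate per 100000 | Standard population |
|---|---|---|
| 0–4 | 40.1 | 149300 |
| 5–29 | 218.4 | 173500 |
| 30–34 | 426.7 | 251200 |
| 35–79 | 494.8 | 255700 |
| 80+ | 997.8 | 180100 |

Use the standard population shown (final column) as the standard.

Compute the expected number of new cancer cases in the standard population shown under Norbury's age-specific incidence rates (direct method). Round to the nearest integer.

4573

Expected new cancer cases = Σ (standard pop × age-specific rate ÷ 100000)
= 149300×40.1/100000 + 173500×218.4/100000 + 251200×426.7/100000 + 255700×494.8/100000 + 180100×997.8/100000
= 59.87 + 378.92 + 1071.87 + 1265.20 + 1797.04 = 4572.91.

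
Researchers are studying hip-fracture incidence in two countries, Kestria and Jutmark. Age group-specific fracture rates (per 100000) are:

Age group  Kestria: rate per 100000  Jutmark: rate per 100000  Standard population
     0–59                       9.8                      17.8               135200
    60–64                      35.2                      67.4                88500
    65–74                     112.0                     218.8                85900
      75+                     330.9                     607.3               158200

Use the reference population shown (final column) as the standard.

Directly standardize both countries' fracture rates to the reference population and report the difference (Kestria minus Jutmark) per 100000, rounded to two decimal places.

-121.49

Standard total = 467800; weights = 0.2890, 0.1892, 0.1836, 0.3382.
Kestria: 0.2890×9.8 + 0.1892×35.2 + 0.1836×112.0 + 0.3382×330.9 = 141.9610 per 100000.
Jutmark: 0.2890×17.8 + 0.1892×67.4 + 0.1836×218.8 + 0.3382×607.3 = 263.4486 per 100000.
Difference = 141.9610 − 263.4486 = -121.4876.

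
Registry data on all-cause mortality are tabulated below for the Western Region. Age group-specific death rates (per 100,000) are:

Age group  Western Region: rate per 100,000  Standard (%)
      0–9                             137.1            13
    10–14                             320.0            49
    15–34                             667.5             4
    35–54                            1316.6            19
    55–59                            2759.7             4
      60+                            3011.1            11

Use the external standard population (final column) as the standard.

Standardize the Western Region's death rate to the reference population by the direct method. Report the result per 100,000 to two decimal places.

Standard weights: 0.13, 0.49, 0.04, 0.19, 0.04, 0.11.
Standardized rate: 0.1300×137.1 + 0.4900×320.0 + 0.0400×667.5 + 0.1900×1316.6 + 0.0400×2759.7 + 0.1100×3011.1 = 893.0860 per 100,000.

893.09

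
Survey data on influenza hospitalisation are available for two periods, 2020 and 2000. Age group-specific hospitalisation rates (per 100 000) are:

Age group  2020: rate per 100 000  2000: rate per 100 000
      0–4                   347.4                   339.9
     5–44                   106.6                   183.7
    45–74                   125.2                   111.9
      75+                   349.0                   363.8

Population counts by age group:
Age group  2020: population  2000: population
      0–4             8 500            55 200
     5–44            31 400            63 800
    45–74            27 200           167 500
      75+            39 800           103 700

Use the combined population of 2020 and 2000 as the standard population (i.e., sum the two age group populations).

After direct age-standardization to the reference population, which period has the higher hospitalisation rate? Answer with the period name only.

Combined standard total = 497 100; weights = 0.1281, 0.1915, 0.3917, 0.2887.
2020: 0.1281×347.4 + 0.1915×106.6 + 0.3917×125.2 + 0.2887×349.0 = 214.7166 per 100 000.
2000: 0.1281×339.9 + 0.1915×183.7 + 0.3917×111.9 + 0.2887×363.8 = 227.5842 per 100 000.

2000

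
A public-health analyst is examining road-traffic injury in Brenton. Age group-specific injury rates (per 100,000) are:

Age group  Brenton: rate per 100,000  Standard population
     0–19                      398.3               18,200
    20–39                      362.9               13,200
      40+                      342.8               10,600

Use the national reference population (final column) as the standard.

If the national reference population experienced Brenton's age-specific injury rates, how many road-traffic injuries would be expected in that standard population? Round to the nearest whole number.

Expected road-traffic injuries = Σ (standard pop × age-specific rate ÷ 100,000)
= 18,200×398.3/100,000 + 13,200×362.9/100,000 + 10,600×342.8/100,000
= 72.49 + 47.90 + 36.34 = 156.73.

157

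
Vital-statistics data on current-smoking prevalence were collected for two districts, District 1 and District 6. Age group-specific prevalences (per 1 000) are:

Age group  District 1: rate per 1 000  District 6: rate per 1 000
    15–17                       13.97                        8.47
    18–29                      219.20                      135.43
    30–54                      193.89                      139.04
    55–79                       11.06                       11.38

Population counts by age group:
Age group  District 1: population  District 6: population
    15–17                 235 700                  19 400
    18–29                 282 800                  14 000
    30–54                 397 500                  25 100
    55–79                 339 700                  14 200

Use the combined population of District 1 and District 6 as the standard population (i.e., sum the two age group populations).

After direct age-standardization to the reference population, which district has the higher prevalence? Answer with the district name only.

Combined standard total = 1 328 400; weights = 0.1920, 0.2234, 0.3181, 0.2664.
District 1: 0.1920×13.97 + 0.2234×219.20 + 0.3181×193.89 + 0.2664×11.06 = 116.2860 per 1 000.
District 6: 0.1920×8.47 + 0.2234×135.43 + 0.3181×139.04 + 0.2664×11.38 = 79.1494 per 1 000.

District 1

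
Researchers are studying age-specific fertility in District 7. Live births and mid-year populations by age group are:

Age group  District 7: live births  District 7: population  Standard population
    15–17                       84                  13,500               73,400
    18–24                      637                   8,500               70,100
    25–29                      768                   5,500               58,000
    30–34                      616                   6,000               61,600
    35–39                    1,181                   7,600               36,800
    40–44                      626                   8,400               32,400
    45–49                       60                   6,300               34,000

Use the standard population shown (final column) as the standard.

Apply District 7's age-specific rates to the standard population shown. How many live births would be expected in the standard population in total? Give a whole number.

28590

Age-specific rates per 1,000 for District 7: 6.222, 74.941, 139.636, 102.667, 155.395, 74.524, 9.524.
Expected live births = Σ (standard pop × age-specific rate ÷ 1,000)
= 73,400×6.222/1,000 + 70,100×74.941/1,000 + 58,000×139.636/1,000 + 61,600×102.667/1,000 + 36,800×155.395/1,000 + 32,400×74.524/1,000 + 34,000×9.524/1,000
= 456.71 + 5253.38 + 8098.91 + 6324.27 + 5718.53 + 2414.57 + 323.81 = 28590.17.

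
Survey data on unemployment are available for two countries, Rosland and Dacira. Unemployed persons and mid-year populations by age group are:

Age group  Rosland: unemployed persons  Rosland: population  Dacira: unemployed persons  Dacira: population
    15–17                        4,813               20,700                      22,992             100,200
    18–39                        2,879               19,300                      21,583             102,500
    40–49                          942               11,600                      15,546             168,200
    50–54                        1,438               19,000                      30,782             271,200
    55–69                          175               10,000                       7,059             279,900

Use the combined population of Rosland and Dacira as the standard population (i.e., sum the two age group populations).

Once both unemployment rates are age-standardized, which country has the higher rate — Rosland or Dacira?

Dacira

Age-specific rates per 1,000 for Rosland: 232.512, 149.171, 81.207, 75.684, 17.500.
For Dacira: 229.461, 210.566, 92.426, 113.503, 25.220.
Combined standard total = 1,002,600; weights = 0.1206, 0.1215, 0.1793, 0.2894, 0.2891.
Rosland: 0.1206×232.512 + 0.1215×149.171 + 0.1793×81.207 + 0.2894×75.684 + 0.2891×17.500 = 87.6896 per 1,000.
Dacira: 0.1206×229.461 + 0.1215×210.566 + 0.1793×92.426 + 0.2894×113.503 + 0.2891×25.220 = 109.9707 per 1,000.
The crude rates (127.13 vs 106.25) would put Rosland higher, but that reflects its age composition; once standardized to a common age structure, Dacira has the higher underlying rate.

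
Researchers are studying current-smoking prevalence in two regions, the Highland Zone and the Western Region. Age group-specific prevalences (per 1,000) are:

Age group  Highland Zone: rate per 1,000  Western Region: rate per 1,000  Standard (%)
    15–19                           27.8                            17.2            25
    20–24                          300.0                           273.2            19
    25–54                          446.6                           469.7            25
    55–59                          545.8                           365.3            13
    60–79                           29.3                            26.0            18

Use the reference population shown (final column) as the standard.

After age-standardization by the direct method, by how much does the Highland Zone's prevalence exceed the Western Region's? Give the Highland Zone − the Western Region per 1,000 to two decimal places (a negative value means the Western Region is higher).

Standard weights: 0.25, 0.19, 0.25, 0.13, 0.18.
The Highland Zone: 0.2500×27.8 + 0.1900×300.0 + 0.2500×446.6 + 0.1300×545.8 + 0.1800×29.3 = 251.8280 per 1,000.
The Western Region: 0.2500×17.2 + 0.1900×273.2 + 0.2500×469.7 + 0.1300×365.3 + 0.1800×26.0 = 225.8020 per 1,000.
Difference = 251.8280 − 225.8020 = 26.0260.

26.03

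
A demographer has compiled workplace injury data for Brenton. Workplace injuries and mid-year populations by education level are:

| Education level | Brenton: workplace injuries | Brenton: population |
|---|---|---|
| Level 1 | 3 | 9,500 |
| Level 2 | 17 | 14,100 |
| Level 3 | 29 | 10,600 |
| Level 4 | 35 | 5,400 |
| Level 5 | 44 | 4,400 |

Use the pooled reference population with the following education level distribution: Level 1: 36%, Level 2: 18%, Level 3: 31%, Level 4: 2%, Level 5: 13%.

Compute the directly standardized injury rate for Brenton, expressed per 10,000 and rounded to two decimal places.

26.08

Education-specific rates per 10,000 for Brenton: 3.16, 12.06, 27.36, 64.81, 100.00.
Standard weights: 0.36, 0.18, 0.31, 0.02, 0.13.
Standardized rate: 0.3600×3.16 + 0.1800×12.06 + 0.3100×27.36 + 0.0200×64.81 + 0.1300×100.00 = 26.0845 per 10,000.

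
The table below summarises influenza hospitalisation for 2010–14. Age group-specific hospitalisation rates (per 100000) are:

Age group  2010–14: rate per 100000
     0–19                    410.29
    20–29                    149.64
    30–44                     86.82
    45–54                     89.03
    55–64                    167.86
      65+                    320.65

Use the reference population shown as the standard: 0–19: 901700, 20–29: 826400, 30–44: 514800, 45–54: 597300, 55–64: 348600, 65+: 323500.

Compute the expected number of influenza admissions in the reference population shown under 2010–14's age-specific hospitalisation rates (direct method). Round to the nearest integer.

7537

Expected influenza admissions = Σ (standard pop × age-specific rate ÷ 100000)
= 901700×410.29/100000 + 826400×149.64/100000 + 514800×86.82/100000 + 597300×89.03/100000 + 348600×167.86/100000 + 323500×320.65/100000
= 3699.58 + 1236.62 + 446.95 + 531.78 + 585.16 + 1037.30 = 7537.40.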